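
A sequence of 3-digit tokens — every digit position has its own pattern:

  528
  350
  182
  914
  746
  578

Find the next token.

First digit: 5, 3, 1, 9, 7, 5 → 3 (−2 each step, mod 10).
For the second digit, +3 each step, mod 10: 2, 5, 8, 1, 4, 7 → 0.
Third digit — +2 each step, mod 10: 8, 0, 2, 4, 6, 8 → 0.
So the next token is 300.

300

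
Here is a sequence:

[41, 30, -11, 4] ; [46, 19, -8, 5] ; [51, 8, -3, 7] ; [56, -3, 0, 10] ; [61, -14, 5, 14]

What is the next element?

[66, -25, 8, 19]

First entry goes 41, 46, 51, 56, 61 → 66 (+5 each step).
Second entry — −11 each step: 30, 19, 8, -3, -14 → -25.
Third entry: alternating steps +3, +5, +3, +5, …, so -11, -8, -3, 0, 5 → 8.
Fourth entry: differences are 1, 2, 3, … (increasing by 1 each time), so 4, 5, 7, 10, 14 → 19.
Combining the parts gives [66, -25, 8, 19].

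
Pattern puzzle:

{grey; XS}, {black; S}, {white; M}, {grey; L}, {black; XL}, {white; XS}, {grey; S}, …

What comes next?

{black; M}

Shade: repeats grey → black → white, so grey, black, white, grey, black, white, grey → black.
Size: repeats XS → S → M → L → XL; XS, S, M, L, XL, XS, S → M.
So the next point is {black; M}.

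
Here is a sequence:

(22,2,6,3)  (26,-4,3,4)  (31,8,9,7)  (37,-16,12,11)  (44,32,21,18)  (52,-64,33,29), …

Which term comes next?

(61,128,54,47)

First value — differences are 4, 5, 6, … (increasing by 1 each time): 22, 26, 31, 37, 44, 52 → 61.
Second value: 2, -4, 8, -16, 32, -64 → 128 (×(-2) each step).
Third value — each term is the sum of the two before it: 6, 3, 9, 12, 21, 33 → 54.
Fourth value: 3, 4, 7, 11, 18, 29 → 47 (each term is the sum of the two before it).
Combining the parts gives (61,128,54,47).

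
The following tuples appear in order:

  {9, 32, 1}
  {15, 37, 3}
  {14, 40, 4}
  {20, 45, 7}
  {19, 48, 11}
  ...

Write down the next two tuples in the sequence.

First component: alternating steps +6, −1, +6, −1, …; 9, 15, 14, 20, 19 → 25 → 24.
Second component — alternating steps +5, +3, +5, +3, …: 32, 37, 40, 45, 48 → 53 → 56.
For the third component, each term is the sum of the two before it: 1, 3, 4, 7, 11 → 18 → 29.
So the next two tuples are {25, 53, 18} and {24, 56, 29}.

{25, 53, 18}, {24, 56, 29}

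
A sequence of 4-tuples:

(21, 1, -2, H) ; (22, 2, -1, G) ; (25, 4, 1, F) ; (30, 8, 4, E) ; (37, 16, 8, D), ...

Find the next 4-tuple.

(46, 32, 13, C)

First part: differences are 1, 3, 5, … (increasing by 2 each time); 21, 22, 25, 30, 37 → 46.
Second part — ×2 each step: 1, 2, 4, 8, 16 → 32.
For the third part, differences are 1, 2, 3, … (increasing by 1 each time): -2, -1, 1, 4, 8 → 13.
Letter — letters move back 1 place in the alphabet: H, G, F, E, D → C.
Combining the parts gives (46, 32, 13, C).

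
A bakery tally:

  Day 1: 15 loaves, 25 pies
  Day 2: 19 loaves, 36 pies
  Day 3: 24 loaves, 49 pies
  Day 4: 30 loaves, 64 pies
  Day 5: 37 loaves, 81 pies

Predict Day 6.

Loaves — differences are 4, 5, 6, … (increasing by 1 each time): 15, 19, 24, 30, 37 → 45.
Pies — perfect squares: 5², 6², 7², …: 25, 36, 49, 64, 81 → 100.
So the next record is 45 loaves, 100 pies.

45 loaves, 100 pies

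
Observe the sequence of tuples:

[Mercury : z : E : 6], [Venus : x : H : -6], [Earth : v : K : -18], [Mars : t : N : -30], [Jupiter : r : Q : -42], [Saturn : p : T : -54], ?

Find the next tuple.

[Uranus : n : W : -66]

For the planet, runs through the planets Mercury→Neptune: Mercury, Venus, Earth, Mars, Jupiter, Saturn → Uranus.
First letter: z, x, v, t, r, p → n (letters move back 2 places in the alphabet).
Second letter: letters move forward 3 places in the alphabet; E, H, K, N, Q, T → W.
Fourth slot: −12 each step, so 6, -6, -18, -30, -42, -54 → -66.
So the next tuple is [Uranus : n : W : -66].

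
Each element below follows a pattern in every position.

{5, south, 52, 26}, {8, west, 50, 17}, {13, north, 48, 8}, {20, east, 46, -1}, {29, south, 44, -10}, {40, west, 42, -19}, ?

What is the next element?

First part: differences are 3, 5, 7, … (increasing by 2 each time), so 5, 8, 13, 20, 29, 40 → 53.
Direction: repeats south → west → north → east; south, west, north, east, south, west → north.
For the third part, −2 each step: 52, 50, 48, 46, 44, 42 → 40.
Fourth part goes 26, 17, 8, -1, -10, -19 → -28 (−9 each step).
So the next element is {53, north, 40, -28}.

{53, north, 40, -28}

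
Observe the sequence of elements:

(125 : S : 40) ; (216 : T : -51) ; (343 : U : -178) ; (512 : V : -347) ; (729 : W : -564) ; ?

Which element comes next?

(1000 : X : -835)

First component: perfect cubes: 5³, 6³, 7³, …, so 125, 216, 343, 512, 729 → 1000.
Letter: letters move forward 1 place in the alphabet, so S, T, U, V, W → X.
Third component: 40, -51, -178, -347, -564 → -835 (together with the first component always sums to 165).
Putting it together: (1000 : X : -835).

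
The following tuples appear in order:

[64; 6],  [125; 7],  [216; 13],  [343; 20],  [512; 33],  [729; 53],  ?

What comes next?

First value: perfect cubes: 4³, 5³, 6³, …, so 64, 125, 216, 343, 512, 729 → 1000.
Second value — each term is the sum of the two before it: 6, 7, 13, 20, 33, 53 → 86.
Combining the parts gives [1000; 86].

[1000; 86]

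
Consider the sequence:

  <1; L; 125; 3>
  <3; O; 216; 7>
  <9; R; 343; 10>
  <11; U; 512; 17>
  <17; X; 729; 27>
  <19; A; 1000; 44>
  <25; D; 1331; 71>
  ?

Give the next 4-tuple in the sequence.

<27; G; 1728; 115>

First slot: 1, 3, 9, 11, 17, 19, 25 → 27 (alternating steps +2, +6, +2, +6, …).
Letter goes L, O, R, U, X, A, D → G (letters move forward 3 places in the alphabet, wrapping Z→A).
Third slot goes 125, 216, 343, 512, 729, 1000, 1331 → 1728 (perfect cubes: 5³, 6³, 7³, …).
Fourth slot: 3, 7, 10, 17, 27, 44, 71 → 115 (each term is the sum of the two before it).
Combining the parts gives <27; G; 1728; 115>.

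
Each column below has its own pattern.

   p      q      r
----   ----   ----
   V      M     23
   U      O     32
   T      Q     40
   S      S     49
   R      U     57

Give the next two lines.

Q  W  66; P  Y  74

Column p goes V, U, T, S, R → Q → P (letters move back 1 place in the alphabet).
Column q goes M, O, Q, S, U → W → Y (letters move forward 2 places in the alphabet).
Column r: alternating steps +9, +8, +9, +8, …, so 23, 32, 40, 49, 57 → 66 → 74.
Putting the parts together: Q  W  66 and then P  Y  74.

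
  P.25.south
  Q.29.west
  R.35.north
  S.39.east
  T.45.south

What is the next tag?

U.49.west

Letter — letters move forward 1 place in the alphabet: P, Q, R, S, T → U.
Second component — alternating steps +4, +6, +4, +6, …: 25, 29, 35, 39, 45 → 49.
Direction — repeats south → west → north → east: south, west, north, east, south → west.
Putting it together: U.49.west.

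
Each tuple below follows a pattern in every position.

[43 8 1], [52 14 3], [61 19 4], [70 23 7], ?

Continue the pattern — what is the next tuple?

For the first entry, +9 each step: 43, 52, 61, 70 → 79.
Second entry goes 8, 14, 19, 23 → 26 (differences are 6, 5, 4, … (decreasing by 1 each time)).
Third entry: 1, 3, 4, 7 → 11 (each term is the sum of the two before it).
Putting it together: [79 26 11].

[79 26 11]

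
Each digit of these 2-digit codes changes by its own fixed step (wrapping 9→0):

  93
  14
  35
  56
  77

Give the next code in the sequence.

98

First digit goes 9, 1, 3, 5, 7 → 9 (+2 each step, mod 10).
Second digit: +1 each step, mod 10; 3, 4, 5, 6, 7 → 8.
So the next code is 98.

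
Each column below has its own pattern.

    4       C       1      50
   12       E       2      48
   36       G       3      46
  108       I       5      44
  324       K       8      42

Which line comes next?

First component: ×3 each step; 4, 12, 36, 108, 324 → 972.
For the letter, letters move forward 2 places in the alphabet: C, E, G, I, K → M.
Third component: each term is the sum of the two before it; 1, 2, 3, 5, 8 → 13.
For the fourth component, −2 each step: 50, 48, 46, 44, 42 → 40.
So the next line is 972  M  13  40.

972  M  13  40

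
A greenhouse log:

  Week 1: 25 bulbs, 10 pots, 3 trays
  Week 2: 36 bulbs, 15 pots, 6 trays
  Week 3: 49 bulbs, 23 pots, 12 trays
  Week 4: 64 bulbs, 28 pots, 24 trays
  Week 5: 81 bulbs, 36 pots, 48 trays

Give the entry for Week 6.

Bulbs — perfect squares: 5², 6², 7², …: 25, 36, 49, 64, 81 → 100.
Pots: alternating steps +5, +8, +5, +8, …, so 10, 15, 23, 28, 36 → 41.
For the trays, ×2 each step: 3, 6, 12, 24, 48 → 96.
So the next line is 100 bulbs, 41 pots, 96 trays.

100 bulbs, 41 pots, 96 trays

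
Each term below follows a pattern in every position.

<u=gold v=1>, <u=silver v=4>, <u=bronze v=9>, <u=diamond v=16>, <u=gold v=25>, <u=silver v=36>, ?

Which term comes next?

U goes gold, silver, bronze, diamond, gold, silver → bronze (repeats gold → silver → bronze → diamond).
V: 1, 4, 9, 16, 25, 36 → 49 (perfect squares: 1², 2², 3², …).
So the next term is <u=bronze v=49>.

<u=bronze v=49>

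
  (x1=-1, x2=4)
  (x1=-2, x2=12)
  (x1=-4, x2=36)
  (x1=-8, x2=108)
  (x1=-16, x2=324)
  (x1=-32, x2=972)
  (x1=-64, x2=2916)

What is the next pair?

(x1=-128, x2=8748)

For the x1, ×2 each step: -1, -2, -4, -8, -16, -32, -64 → -128.
X2: 4, 12, 36, 108, 324, 972, 2916 → 8748 (×3 each step).
Combining the parts gives (x1=-128, x2=8748).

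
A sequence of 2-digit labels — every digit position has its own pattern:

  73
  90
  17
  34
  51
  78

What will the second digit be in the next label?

5

Second digit: −3 each step, mod 10, so 3, 0, 7, 4, 1, 8 → 5.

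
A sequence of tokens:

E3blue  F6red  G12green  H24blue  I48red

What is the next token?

J96green

Letter: letters move forward 1 place in the alphabet, so E, F, G, H, I → J.
Second component — ×2 each step: 3, 6, 12, 24, 48 → 96.
Colour: blue, red, green, blue, red → green (repeats blue → red → green).
Putting it together: J96green.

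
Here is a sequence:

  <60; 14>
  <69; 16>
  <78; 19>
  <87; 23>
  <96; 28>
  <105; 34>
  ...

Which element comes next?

<114; 41>

First slot: +9 each step; 60, 69, 78, 87, 96, 105 → 114.
For the second slot, differences are 2, 3, 4, … (increasing by 1 each time): 14, 16, 19, 23, 28, 34 → 41.
Combining the parts gives <114; 41>.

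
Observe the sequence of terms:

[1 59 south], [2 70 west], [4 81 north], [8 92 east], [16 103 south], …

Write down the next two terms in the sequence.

First entry goes 1, 2, 4, 8, 16 → 32 → 64 (×2 each step).
Second entry: +11 each step, so 59, 70, 81, 92, 103 → 114 → 125.
Direction: repeats south → west → north → east, so south, west, north, east, south → west → north.
Putting the parts together: [32 114 west] and then [64 125 north].

[32 114 west], [64 125 north]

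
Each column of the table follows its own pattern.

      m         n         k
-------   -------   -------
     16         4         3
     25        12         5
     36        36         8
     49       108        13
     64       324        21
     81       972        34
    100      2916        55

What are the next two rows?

Column m goes 16, 25, 36, 49, 64, 81, 100 → 121 → 144 (perfect squares: 4², 5², 6², …).
Column n: ×3 each step; 4, 12, 36, 108, 324, 972, 2916 → 8748 → 26244.
Column k: 3, 5, 8, 13, 21, 34, 55 → 89 → 144 (each term is the sum of the two before it).
So the next two rows are 121  8748  89 and 144  26244  144.

121  8748  89; 144  26244  144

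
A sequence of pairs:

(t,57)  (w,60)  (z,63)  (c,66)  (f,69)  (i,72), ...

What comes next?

Letter: t, w, z, c, f, i → l (letters move forward 3 places in the alphabet, wrapping Z→A).
Second component: +3 each step; 57, 60, 63, 66, 69, 72 → 75.
Combining the parts gives (l,75).

(l,75)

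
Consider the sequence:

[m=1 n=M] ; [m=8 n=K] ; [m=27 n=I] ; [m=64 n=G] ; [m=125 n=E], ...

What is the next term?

M — perfect cubes: 1³, 2³, 3³, …: 1, 8, 27, 64, 125 → 216.
N: M, K, I, G, E → C (letters move back 2 places in the alphabet).
Combining the parts gives [m=216 n=C].

[m=216 n=C]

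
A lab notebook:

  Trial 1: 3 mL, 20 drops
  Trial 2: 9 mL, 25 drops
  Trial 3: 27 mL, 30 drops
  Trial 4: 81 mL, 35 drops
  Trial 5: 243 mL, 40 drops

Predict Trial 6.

729 mL, 45 drops

ML: ×3 each step, so 3, 9, 27, 81, 243 → 729.
Drops goes 20, 25, 30, 35, 40 → 45 (+5 each step).
Putting it together: 729 mL, 45 drops.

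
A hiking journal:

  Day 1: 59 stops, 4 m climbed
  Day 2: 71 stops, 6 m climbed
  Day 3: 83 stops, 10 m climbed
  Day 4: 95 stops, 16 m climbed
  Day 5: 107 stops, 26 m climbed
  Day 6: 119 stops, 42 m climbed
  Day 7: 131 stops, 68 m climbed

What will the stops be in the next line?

Stops — +12 each step: 59, 71, 83, 95, 107, 119, 131 → 143.
M climbed: each term is the sum of the two before it; 4, 6, 10, 16, 26, 42, 68 → 110.

143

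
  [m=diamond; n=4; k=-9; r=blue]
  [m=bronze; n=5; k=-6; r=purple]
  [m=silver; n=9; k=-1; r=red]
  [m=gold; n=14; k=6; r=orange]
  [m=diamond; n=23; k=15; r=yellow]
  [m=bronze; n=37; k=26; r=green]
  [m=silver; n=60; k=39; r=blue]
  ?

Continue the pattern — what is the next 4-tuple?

[m=gold; n=97; k=54; r=purple]

M: repeats diamond → bronze → silver → gold; diamond, bronze, silver, gold, diamond, bronze, silver → gold.
N: each term is the sum of the two before it, so 4, 5, 9, 14, 23, 37, 60 → 97.
K goes -9, -6, -1, 6, 15, 26, 39 → 54 (differences are 3, 5, 7, … (increasing by 2 each time)).
R — repeats blue → purple → red → orange → yellow → green: blue, purple, red, orange, yellow, green, blue → purple.
So the next 4-tuple is [m=gold; n=97; k=54; r=purple].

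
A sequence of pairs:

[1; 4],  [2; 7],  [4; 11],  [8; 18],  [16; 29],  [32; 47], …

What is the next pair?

First component goes 1, 2, 4, 8, 16, 32 → 64 (×2 each step).
Second component: each term is the sum of the two before it; 4, 7, 11, 18, 29, 47 → 76.
So the next pair is [64; 76].

[64; 76]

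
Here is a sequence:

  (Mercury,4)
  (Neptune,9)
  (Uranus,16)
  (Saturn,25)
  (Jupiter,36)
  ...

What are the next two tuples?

Planet: runs backward through the planets Mercury→Neptune; Mercury, Neptune, Uranus, Saturn, Jupiter → Mars → Earth.
For the second part, perfect squares: 2², 3², 4², …: 4, 9, 16, 25, 36 → 49 → 64.
Putting the parts together: (Mars,49) and then (Earth,64).

(Mars,49), (Earth,64)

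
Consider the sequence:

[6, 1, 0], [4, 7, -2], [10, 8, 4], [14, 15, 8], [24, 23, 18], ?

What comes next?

First entry: 6, 4, 10, 14, 24 → 38 (each term is the sum of the two before it).
Second entry: each term is the sum of the two before it; 1, 7, 8, 15, 23 → 38.
Third entry: always 6 less than the first entry, so 0, -2, 4, 8, 18 → 32.
Putting it together: [38, 38, 32].

[38, 38, 32]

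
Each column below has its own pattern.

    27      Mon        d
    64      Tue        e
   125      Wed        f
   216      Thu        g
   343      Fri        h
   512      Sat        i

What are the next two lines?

729  Sun  j; 1000  Mon  k

For the first component, perfect cubes: 3³, 4³, 5³, …: 27, 64, 125, 216, 343, 512 → 729 → 1000.
For the day, runs through the weekdays Mon→Sun: Mon, Tue, Wed, Thu, Fri, Sat → Sun → Mon.
Letter goes d, e, f, g, h, i → j → k (letters move forward 1 place in the alphabet).
Putting the parts together: 729  Sun  j and then 1000  Mon  k.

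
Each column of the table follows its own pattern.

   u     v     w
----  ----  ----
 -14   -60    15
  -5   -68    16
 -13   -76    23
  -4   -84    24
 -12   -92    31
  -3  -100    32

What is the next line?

Column u: alternating steps +9, −8, +9, −8, …; -14, -5, -13, -4, -12, -3 → -11.
Column v — −8 each step: -60, -68, -76, -84, -92, -100 → -108.
For the column w, alternating steps +1, +7, +1, +7, …: 15, 16, 23, 24, 31, 32 → 39.
Combining the parts gives -11  -108  39.

-11  -108  39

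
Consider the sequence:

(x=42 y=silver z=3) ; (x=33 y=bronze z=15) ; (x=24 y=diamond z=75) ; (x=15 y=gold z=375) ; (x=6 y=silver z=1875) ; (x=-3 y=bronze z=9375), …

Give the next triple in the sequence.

(x=-12 y=diamond z=46875)

X: −9 each step; 42, 33, 24, 15, 6, -3 → -12.
Y: silver, bronze, diamond, gold, silver, bronze → diamond (repeats silver → bronze → diamond → gold).
Z: ×5 each step, so 3, 15, 75, 375, 1875, 9375 → 46875.
Combining the parts gives (x=-12 y=diamond z=46875).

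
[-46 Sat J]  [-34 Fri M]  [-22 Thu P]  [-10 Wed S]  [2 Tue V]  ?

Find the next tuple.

[14 Mon Y]

First slot: -46, -34, -22, -10, 2 → 14 (+12 each step).
Day: runs backward through the weekdays Mon→Sun, so Sat, Fri, Thu, Wed, Tue → Mon.
Letter — letters move forward 3 places in the alphabet: J, M, P, S, V → Y.
Combining the parts gives [14 Mon Y].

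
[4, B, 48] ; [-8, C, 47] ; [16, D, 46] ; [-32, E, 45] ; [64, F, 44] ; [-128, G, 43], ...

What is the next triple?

For the first slot, ×(-2) each step: 4, -8, 16, -32, 64, -128 → 256.
Letter: letters move forward 1 place in the alphabet, so B, C, D, E, F, G → H.
For the third slot, −1 each step: 48, 47, 46, 45, 44, 43 → 42.
Putting it together: [256, H, 42].

[256, H, 42]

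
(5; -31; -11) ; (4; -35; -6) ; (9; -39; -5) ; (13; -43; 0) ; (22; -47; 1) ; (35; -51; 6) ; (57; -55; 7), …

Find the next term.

(92; -59; 12)

First entry: each term is the sum of the two before it; 5, 4, 9, 13, 22, 35, 57 → 92.
Second entry: -31, -35, -39, -43, -47, -51, -55 → -59 (−4 each step).
Third entry: alternating steps +5, +1, +5, +1, …, so -11, -6, -5, 0, 1, 6, 7 → 12.
So the next term is (92; -59; 12).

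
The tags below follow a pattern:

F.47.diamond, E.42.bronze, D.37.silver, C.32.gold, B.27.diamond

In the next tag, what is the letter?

Letter: letters move back 1 place in the alphabet, so F, E, D, C, B → A.

A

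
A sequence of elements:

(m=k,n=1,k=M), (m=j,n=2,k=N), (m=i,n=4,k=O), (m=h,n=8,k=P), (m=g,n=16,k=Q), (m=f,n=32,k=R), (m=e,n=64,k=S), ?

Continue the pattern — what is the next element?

M: k, j, i, h, g, f, e → d (letters move back 1 place in the alphabet).
N: ×2 each step; 1, 2, 4, 8, 16, 32, 64 → 128.
K: letters move forward 1 place in the alphabet; M, N, O, P, Q, R, S → T.
Combining the parts gives (m=d,n=128,k=T).

(m=d,n=128,k=T)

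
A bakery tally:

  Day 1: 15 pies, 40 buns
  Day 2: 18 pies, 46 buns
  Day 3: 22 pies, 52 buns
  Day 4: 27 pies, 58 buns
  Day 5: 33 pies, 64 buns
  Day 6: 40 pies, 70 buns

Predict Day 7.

Pies: 15, 18, 22, 27, 33, 40 → 48 (differences are 3, 4, 5, … (increasing by 1 each time)).
Buns: +6 each step; 40, 46, 52, 58, 64, 70 → 76.
Putting it together: 48 pies, 76 buns.

48 pies, 76 buns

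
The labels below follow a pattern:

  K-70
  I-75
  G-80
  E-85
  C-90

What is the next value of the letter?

A

Letter goes K, I, G, E, C → A (letters move back 2 places in the alphabet).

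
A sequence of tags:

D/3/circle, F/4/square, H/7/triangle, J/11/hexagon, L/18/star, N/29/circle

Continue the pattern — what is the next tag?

Letter: letters move forward 2 places in the alphabet; D, F, H, J, L, N → P.
For the second component, each term is the sum of the two before it: 3, 4, 7, 11, 18, 29 → 47.
Shape: repeats circle → square → triangle → hexagon → star; circle, square, triangle, hexagon, star, circle → square.
Combining the parts gives P/47/square.

P/47/square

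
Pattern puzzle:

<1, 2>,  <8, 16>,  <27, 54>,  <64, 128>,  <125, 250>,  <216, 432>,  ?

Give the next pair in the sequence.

<343, 686>

First slot: 1, 8, 27, 64, 125, 216 → 343 (perfect cubes: 1³, 2³, 3³, …).
Second slot: always 2 × the first slot, so 2, 16, 54, 128, 250, 432 → 686.
Combining the parts gives <343, 686>.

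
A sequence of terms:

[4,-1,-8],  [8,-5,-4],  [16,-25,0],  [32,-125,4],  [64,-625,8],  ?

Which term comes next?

First entry — ×2 each step: 4, 8, 16, 32, 64 → 128.
Second entry: -1, -5, -25, -125, -625 → -3125 (×5 each step).
Third entry: -8, -4, 0, 4, 8 → 12 (+4 each step).
Putting it together: [128,-3125,12].

[128,-3125,12]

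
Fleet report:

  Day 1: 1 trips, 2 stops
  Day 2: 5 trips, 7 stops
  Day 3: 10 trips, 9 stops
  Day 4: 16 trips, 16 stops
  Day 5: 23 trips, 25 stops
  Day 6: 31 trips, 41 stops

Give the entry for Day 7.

40 trips, 66 stops

Trips: differences are 4, 5, 6, … (increasing by 1 each time), so 1, 5, 10, 16, 23, 31 → 40.
Stops — each term is the sum of the two before it: 2, 7, 9, 16, 25, 41 → 66.
So the next row is 40 trips, 66 stops.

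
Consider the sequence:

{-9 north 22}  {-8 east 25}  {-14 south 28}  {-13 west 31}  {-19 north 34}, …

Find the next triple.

{-18 east 37}

First component: alternating steps +1, −6, +1, −6, …, so -9, -8, -14, -13, -19 → -18.
Direction goes north, east, south, west, north → east (repeats north → east → south → west).
Third component — +3 each step: 22, 25, 28, 31, 34 → 37.
So the next triple is {-18 east 37}.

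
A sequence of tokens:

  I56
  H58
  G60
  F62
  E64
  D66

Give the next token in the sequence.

C68

Letter: I, H, G, F, E, D → C (letters move back 1 place in the alphabet).
Second component: +2 each step; 56, 58, 60, 62, 64, 66 → 68.
Combining the parts gives C68.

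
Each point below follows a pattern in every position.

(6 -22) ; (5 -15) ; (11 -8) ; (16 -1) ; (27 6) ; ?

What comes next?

(43 13)

First coordinate goes 6, 5, 11, 16, 27 → 43 (each term is the sum of the two before it).
Second coordinate: +7 each step, so -22, -15, -8, -1, 6 → 13.
So the next point is (43 13).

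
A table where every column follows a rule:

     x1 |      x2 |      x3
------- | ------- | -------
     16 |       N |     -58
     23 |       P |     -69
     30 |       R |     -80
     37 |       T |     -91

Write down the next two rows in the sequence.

For the column x1, +7 each step: 16, 23, 30, 37 → 44 → 51.
Column x2 goes N, P, R, T → V → X (letters move forward 2 places in the alphabet).
For the column x3, −11 each step: -58, -69, -80, -91 → -102 → -113.
So the next two rows are 44  V  -102 and 51  X  -113.

44  V  -102; 51  X  -113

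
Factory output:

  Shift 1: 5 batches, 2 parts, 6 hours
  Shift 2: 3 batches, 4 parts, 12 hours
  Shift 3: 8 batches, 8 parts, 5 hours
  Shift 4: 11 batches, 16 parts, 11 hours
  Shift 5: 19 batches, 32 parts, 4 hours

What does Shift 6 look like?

For the batches, each term is the sum of the two before it: 5, 3, 8, 11, 19 → 30.
Parts: 2, 4, 8, 16, 32 → 64 (×2 each step).
For the hours, alternating steps +6, −7, +6, −7, …: 6, 12, 5, 11, 4 → 10.
Combining the parts gives 30 batches, 64 parts, 10 hours.

30 batches, 64 parts, 10 hours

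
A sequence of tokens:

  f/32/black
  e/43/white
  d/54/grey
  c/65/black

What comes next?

Letter goes f, e, d, c → b (letters move back 1 place in the alphabet).
Second component — +11 each step: 32, 43, 54, 65 → 76.
Shade: repeats black → white → grey; black, white, grey, black → white.
Combining the parts gives b/76/white.

b/76/white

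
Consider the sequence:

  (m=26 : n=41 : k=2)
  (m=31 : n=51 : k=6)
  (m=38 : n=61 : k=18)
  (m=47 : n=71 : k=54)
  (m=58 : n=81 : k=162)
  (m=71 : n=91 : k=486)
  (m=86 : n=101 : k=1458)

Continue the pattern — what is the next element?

(m=103 : n=111 : k=4374)

M: differences are 5, 7, 9, … (increasing by 2 each time); 26, 31, 38, 47, 58, 71, 86 → 103.
For the n, +10 each step: 41, 51, 61, 71, 81, 91, 101 → 111.
K — ×3 each step: 2, 6, 18, 54, 162, 486, 1458 → 4374.
Putting it together: (m=103 : n=111 : k=4374).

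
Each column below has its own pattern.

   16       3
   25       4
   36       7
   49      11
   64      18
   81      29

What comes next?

100  47

First component: perfect squares: 4², 5², 6², …; 16, 25, 36, 49, 64, 81 → 100.
Second component goes 3, 4, 7, 11, 18, 29 → 47 (each term is the sum of the two before it).
Putting it together: 100  47.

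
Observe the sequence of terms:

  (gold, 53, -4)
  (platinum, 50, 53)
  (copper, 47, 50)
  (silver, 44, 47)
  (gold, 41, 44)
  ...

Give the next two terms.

(platinum, 38, 41), (copper, 35, 38)

Metal: gold, platinum, copper, silver, gold → platinum → copper (repeats gold → platinum → copper → silver).
Second coordinate — −3 each step: 53, 50, 47, 44, 41 → 38 → 35.
Third coordinate goes -4, 53, 50, 47, 44 → 41 → 38 (always the previous value of the second coordinate).
Putting the parts together: (platinum, 38, 41) and then (copper, 35, 38).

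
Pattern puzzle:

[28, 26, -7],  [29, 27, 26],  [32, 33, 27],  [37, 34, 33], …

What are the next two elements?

First value — differences are 1, 3, 5, … (increasing by 2 each time): 28, 29, 32, 37 → 44 → 53.
Second value — alternating steps +1, +6, +1, +6, …: 26, 27, 33, 34 → 40 → 41.
Third value goes -7, 26, 27, 33 → 34 → 40 (always the previous value of the second value).
Putting the parts together: [44, 40, 34] and then [53, 41, 40].

[44, 40, 34], [53, 41, 40]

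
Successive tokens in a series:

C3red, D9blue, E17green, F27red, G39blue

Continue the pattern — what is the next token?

Letter: letters move forward 1 place in the alphabet, so C, D, E, F, G → H.
Second component: 3, 9, 17, 27, 39 → 53 (differences are 6, 8, 10, … (increasing by 2 each time)).
Colour: repeats red → blue → green; red, blue, green, red, blue → green.
So the next token is H53green.

H53green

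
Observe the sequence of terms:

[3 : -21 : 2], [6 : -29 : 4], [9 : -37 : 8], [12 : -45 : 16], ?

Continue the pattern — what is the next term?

[15 : -53 : 32]

First component — +3 each step: 3, 6, 9, 12 → 15.
Second component: −8 each step; -21, -29, -37, -45 → -53.
Third component: 2, 4, 8, 16 → 32 (×2 each step).
So the next term is [15 : -53 : 32].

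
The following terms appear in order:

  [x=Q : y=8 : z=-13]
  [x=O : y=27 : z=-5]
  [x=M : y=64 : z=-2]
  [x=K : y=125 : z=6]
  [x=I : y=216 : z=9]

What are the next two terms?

[x=G : y=343 : z=17], [x=E : y=512 : z=20]

For the x, letters move back 2 places in the alphabet: Q, O, M, K, I → G → E.
Y: perfect cubes: 2³, 3³, 4³, …; 8, 27, 64, 125, 216 → 343 → 512.
Z: alternating steps +8, +3, +8, +3, …, so -13, -5, -2, 6, 9 → 17 → 20.
So the next two terms are [x=G : y=343 : z=17] and [x=E : y=512 : z=20].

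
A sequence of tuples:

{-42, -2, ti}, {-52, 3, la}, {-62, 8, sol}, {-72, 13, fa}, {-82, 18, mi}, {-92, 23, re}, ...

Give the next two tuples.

First value: −10 each step; -42, -52, -62, -72, -82, -92 → -102 → -112.
Second value — +5 each step: -2, 3, 8, 13, 18, 23 → 28 → 33.
Note — runs backward through the solfège scale do→ti: ti, la, sol, fa, mi, re → do → ti.
Putting the parts together: {-102, 28, do} and then {-112, 33, ti}.

{-102, 28, do}, {-112, 33, ti}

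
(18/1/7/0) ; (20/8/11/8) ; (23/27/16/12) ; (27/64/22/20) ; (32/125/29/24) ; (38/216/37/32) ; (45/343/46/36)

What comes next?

First part: differences are 2, 3, 4, … (increasing by 1 each time), so 18, 20, 23, 27, 32, 38, 45 → 53.
Second part: perfect cubes: 1³, 2³, 3³, …, so 1, 8, 27, 64, 125, 216, 343 → 512.
Third part: 7, 11, 16, 22, 29, 37, 46 → 56 (differences are 4, 5, 6, … (increasing by 1 each time)).
For the fourth part, alternating steps +8, +4, +8, +4, …: 0, 8, 12, 20, 24, 32, 36 → 44.
So the next term is (53/512/56/44).

(53/512/56/44)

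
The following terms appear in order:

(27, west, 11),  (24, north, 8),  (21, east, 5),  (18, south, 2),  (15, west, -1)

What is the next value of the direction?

north

First coordinate — −3 each step: 27, 24, 21, 18, 15 → 12.
Direction: repeats west → north → east → south, so west, north, east, south, west → north.
Third coordinate: 11, 8, 5, 2, -1 → -4 (−3 each step).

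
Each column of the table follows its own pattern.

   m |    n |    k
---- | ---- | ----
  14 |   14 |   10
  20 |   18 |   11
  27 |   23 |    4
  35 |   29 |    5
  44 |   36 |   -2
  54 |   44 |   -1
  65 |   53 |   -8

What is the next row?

77  63  -7

For the column m, differences are 6, 7, 8, … (increasing by 1 each time): 14, 20, 27, 35, 44, 54, 65 → 77.
For the column n, differences are 4, 5, 6, … (increasing by 1 each time): 14, 18, 23, 29, 36, 44, 53 → 63.
Column k: 10, 11, 4, 5, -2, -1, -8 → -7 (alternating steps +1, −7, +1, −7, …).
So the next row is 77  63  -7.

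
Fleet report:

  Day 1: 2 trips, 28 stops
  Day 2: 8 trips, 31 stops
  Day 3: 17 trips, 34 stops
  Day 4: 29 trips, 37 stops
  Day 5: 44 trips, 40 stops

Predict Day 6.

62 trips, 43 stops

Trips: 2, 8, 17, 29, 44 → 62 (differences are 6, 9, 12, … (increasing by 3 each time)).
Stops goes 28, 31, 34, 37, 40 → 43 (+3 each step).
So the next row is 62 trips, 43 stops.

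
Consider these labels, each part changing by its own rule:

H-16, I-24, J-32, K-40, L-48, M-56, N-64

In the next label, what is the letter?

Letter: letters move forward 1 place in the alphabet, so H, I, J, K, L, M, N → O.
Second component — +8 each step: 16, 24, 32, 40, 48, 56, 64 → 72.

O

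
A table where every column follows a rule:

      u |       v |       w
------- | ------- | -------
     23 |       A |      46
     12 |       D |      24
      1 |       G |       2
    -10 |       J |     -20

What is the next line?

Column u goes 23, 12, 1, -10 → -21 (−11 each step).
Column v goes A, D, G, J → M (letters move forward 3 places in the alphabet).
Column w goes 46, 24, 2, -20 → -42 (always 2 × the column u).
Combining the parts gives -21  M  -42.

-21  M  -42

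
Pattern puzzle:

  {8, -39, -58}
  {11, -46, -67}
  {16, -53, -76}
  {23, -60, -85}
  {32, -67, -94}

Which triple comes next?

{43, -74, -103}

For the first value, differences are 3, 5, 7, … (increasing by 2 each time): 8, 11, 16, 23, 32 → 43.
Second value: −7 each step, so -39, -46, -53, -60, -67 → -74.
Third value: −9 each step, so -58, -67, -76, -85, -94 → -103.
Combining the parts gives {43, -74, -103}.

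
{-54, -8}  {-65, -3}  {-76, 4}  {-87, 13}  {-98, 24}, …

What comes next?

{-109, 37}

First value: -54, -65, -76, -87, -98 → -109 (−11 each step).
Second value: differences are 5, 7, 9, … (increasing by 2 each time); -8, -3, 4, 13, 24 → 37.
Combining the parts gives {-109, 37}.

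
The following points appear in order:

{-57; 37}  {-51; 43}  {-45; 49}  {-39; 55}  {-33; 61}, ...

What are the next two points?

{-27; 67}, {-21; 73}

First value — +6 each step: -57, -51, -45, -39, -33 → -27 → -21.
Second value: 37, 43, 49, 55, 61 → 67 → 73 (+6 each step).
So the next two points are {-27; 67} and {-21; 73}.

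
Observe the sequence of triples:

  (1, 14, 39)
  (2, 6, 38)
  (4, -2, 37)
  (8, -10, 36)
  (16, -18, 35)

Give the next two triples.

(32, -26, 34), (64, -34, 33)

First component: ×2 each step; 1, 2, 4, 8, 16 → 32 → 64.
Second component: 14, 6, -2, -10, -18 → -26 → -34 (−8 each step).
Third component: 39, 38, 37, 36, 35 → 34 → 33 (−1 each step).
So the next two triples are (32, -26, 34) and (64, -34, 33).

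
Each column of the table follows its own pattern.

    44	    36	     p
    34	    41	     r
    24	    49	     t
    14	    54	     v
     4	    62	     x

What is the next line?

-6  67  z

First component: −10 each step; 44, 34, 24, 14, 4 → -6.
For the second component, alternating steps +5, +8, +5, +8, …: 36, 41, 49, 54, 62 → 67.
Letter: letters move forward 2 places in the alphabet; p, r, t, v, x → z.
Combining the parts gives -6  67  z.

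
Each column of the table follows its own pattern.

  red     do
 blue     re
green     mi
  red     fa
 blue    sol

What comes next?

Colour: repeats red → blue → green; red, blue, green, red, blue → green.
Note — runs through the solfège scale do→ti: do, re, mi, fa, sol → la.
Combining the parts gives green  la.

green  la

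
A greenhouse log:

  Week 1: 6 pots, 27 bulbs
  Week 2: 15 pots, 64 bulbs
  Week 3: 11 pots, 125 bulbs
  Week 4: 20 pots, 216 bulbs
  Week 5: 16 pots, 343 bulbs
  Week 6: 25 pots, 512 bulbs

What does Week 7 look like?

21 pots, 729 bulbs

Pots: alternating steps +9, −4, +9, −4, …; 6, 15, 11, 20, 16, 25 → 21.
Bulbs — perfect cubes: 3³, 4³, 5³, …: 27, 64, 125, 216, 343, 512 → 729.
So the next row is 21 pots, 729 bulbs.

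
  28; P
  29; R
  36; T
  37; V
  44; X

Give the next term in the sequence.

First component — alternating steps +1, +7, +1, +7, …: 28, 29, 36, 37, 44 → 45.
Letter: letters move forward 2 places in the alphabet, so P, R, T, V, X → Z.
Putting it together: 45; Z.

45; Z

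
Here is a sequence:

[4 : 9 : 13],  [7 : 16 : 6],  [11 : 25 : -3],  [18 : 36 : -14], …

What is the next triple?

First slot: each term is the sum of the two before it; 4, 7, 11, 18 → 29.
Second slot: perfect squares: 3², 4², 5², …; 9, 16, 25, 36 → 49.
For the third slot, together with the second slot always sums to 22: 13, 6, -3, -14 → -27.
Putting it together: [29 : 49 : -27].

[29 : 49 : -27]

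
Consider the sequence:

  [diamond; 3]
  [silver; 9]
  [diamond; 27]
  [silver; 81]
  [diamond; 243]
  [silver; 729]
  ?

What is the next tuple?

[diamond; 2187]

Rank — alternates diamond ↔ silver: diamond, silver, diamond, silver, diamond, silver → diamond.
Second component: 3, 9, 27, 81, 243, 729 → 2187 (×3 each step).
So the next tuple is [diamond; 2187].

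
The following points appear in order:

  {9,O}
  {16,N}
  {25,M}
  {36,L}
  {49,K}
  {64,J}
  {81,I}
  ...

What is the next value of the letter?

H

For the letter, letters move back 1 place in the alphabet: O, N, M, L, K, J, I → H.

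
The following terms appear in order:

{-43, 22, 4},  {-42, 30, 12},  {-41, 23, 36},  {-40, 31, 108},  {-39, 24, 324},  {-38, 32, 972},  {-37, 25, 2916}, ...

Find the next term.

First value — +1 each step: -43, -42, -41, -40, -39, -38, -37 → -36.
Second value: alternating steps +8, −7, +8, −7, …, so 22, 30, 23, 31, 24, 32, 25 → 33.
Third value: ×3 each step; 4, 12, 36, 108, 324, 972, 2916 → 8748.
Putting it together: {-36, 33, 8748}.

{-36, 33, 8748}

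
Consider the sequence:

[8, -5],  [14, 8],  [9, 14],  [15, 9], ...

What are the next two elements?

First component — alternating steps +6, −5, +6, −5, …: 8, 14, 9, 15 → 10 → 16.
Second component: always the previous value of the first component; -5, 8, 14, 9 → 15 → 10.
So the next two elements are [10, 15] and [16, 10].

[10, 15], [16, 10]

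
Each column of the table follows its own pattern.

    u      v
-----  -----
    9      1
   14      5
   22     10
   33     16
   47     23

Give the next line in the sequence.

Column u: 9, 14, 22, 33, 47 → 64 (differences are 5, 8, 11, … (increasing by 3 each time)).
Column v — differences are 4, 5, 6, … (increasing by 1 each time): 1, 5, 10, 16, 23 → 31.
So the next line is 64  31.

64  31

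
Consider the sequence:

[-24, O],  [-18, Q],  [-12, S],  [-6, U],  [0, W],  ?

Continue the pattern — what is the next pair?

First coordinate: +6 each step, so -24, -18, -12, -6, 0 → 6.
Letter: letters move forward 2 places in the alphabet, so O, Q, S, U, W → Y.
Combining the parts gives [6, Y].

[6, Y]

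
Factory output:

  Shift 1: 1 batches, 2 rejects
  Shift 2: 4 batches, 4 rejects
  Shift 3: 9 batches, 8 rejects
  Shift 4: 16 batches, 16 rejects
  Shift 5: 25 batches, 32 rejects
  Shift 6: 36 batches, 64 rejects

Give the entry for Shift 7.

Batches: 1, 4, 9, 16, 25, 36 → 49 (perfect squares: 1², 2², 3², …).
Rejects: ×2 each step; 2, 4, 8, 16, 32, 64 → 128.
Combining the parts gives 49 batches, 128 rejects.

49 batches, 128 rejects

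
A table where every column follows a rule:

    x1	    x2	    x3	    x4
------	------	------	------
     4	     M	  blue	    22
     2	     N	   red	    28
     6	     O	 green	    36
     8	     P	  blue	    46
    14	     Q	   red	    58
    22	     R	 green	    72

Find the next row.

For the column x1, each term is the sum of the two before it: 4, 2, 6, 8, 14, 22 → 36.
Column x2: letters move forward 1 place in the alphabet, so M, N, O, P, Q, R → S.
Column x3 goes blue, red, green, blue, red, green → blue (repeats blue → red → green).
Column x4 — differences are 6, 8, 10, … (increasing by 2 each time): 22, 28, 36, 46, 58, 72 → 88.
Putting it together: 36  S  blue  88.

36  S  blue  88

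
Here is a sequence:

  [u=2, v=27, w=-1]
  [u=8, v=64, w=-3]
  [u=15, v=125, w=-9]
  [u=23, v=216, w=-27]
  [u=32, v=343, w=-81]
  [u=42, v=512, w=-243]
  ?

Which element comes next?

U: 2, 8, 15, 23, 32, 42 → 53 (differences are 6, 7, 8, … (increasing by 1 each time)).
V goes 27, 64, 125, 216, 343, 512 → 729 (perfect cubes: 3³, 4³, 5³, …).
W: ×3 each step; -1, -3, -9, -27, -81, -243 → -729.
Combining the parts gives [u=53, v=729, w=-729].

[u=53, v=729, w=-729]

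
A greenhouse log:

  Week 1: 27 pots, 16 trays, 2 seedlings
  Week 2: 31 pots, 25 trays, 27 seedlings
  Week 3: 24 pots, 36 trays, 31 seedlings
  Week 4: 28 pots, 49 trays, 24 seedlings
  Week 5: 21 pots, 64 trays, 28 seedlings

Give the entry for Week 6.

Pots: alternating steps +4, −7, +4, −7, …; 27, 31, 24, 28, 21 → 25.
Trays: perfect squares: 4², 5², 6², …; 16, 25, 36, 49, 64 → 81.
Seedlings: 2, 27, 31, 24, 28 → 21 (always the previous value of the pots).
Putting it together: 25 pots, 81 trays, 21 seedlings.

25 pots, 81 trays, 21 seedlings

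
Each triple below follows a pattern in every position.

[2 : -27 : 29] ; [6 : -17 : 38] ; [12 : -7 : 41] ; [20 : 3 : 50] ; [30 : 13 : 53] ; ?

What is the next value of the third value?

Third value: 29, 38, 41, 50, 53 → 62 (alternating steps +9, +3, +9, +3, …).

62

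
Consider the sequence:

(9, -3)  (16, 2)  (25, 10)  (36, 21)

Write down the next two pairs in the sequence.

(49, 35), (64, 52)

First coordinate — perfect squares: 3², 4², 5², …: 9, 16, 25, 36 → 49 → 64.
For the second coordinate, differences are 5, 8, 11, … (increasing by 3 each time): -3, 2, 10, 21 → 35 → 52.
So the next two pairs are (49, 35) and (64, 52).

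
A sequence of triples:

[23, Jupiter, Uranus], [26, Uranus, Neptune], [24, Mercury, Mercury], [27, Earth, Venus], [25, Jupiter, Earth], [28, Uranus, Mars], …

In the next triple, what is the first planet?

First planet: repeats Jupiter → Uranus → Mercury → Earth; Jupiter, Uranus, Mercury, Earth, Jupiter, Uranus → Mercury.

Mercury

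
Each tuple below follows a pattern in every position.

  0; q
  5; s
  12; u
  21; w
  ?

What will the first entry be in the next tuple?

First entry goes 0, 5, 12, 21 → 32 (differences are 5, 7, 9, … (increasing by 2 each time)).

32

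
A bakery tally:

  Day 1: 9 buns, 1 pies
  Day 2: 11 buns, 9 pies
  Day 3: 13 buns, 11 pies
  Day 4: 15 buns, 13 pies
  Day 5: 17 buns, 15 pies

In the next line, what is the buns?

Buns — +2 each step: 9, 11, 13, 15, 17 → 19.
Pies: always the previous value of the buns, so 1, 9, 11, 13, 15 → 17.

19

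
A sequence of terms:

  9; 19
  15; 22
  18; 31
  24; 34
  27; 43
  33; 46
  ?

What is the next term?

For the first value, alternating steps +6, +3, +6, +3, …: 9, 15, 18, 24, 27, 33 → 36.
For the second value, alternating steps +3, +9, +3, +9, …: 19, 22, 31, 34, 43, 46 → 55.
So the next term is 36; 55.

36; 55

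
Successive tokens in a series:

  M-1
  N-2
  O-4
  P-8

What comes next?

Q-16

Letter: letters move forward 1 place in the alphabet, so M, N, O, P → Q.
Second component goes 1, 2, 4, 8 → 16 (×2 each step).
So the next token is Q-16.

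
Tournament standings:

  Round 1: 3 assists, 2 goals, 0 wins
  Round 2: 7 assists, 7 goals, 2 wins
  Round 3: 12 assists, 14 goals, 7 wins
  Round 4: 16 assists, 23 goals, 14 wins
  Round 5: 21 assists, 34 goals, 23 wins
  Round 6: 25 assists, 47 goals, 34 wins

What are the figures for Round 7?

For the assists, alternating steps +4, +5, +4, +5, …: 3, 7, 12, 16, 21, 25 → 30.
Goals goes 2, 7, 14, 23, 34, 47 → 62 (differences are 5, 7, 9, … (increasing by 2 each time)).
Wins — always the previous value of the goals: 0, 2, 7, 14, 23, 34 → 47.
Putting it together: 30 assists, 62 goals, 47 wins.

30 assists, 62 goals, 47 wins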